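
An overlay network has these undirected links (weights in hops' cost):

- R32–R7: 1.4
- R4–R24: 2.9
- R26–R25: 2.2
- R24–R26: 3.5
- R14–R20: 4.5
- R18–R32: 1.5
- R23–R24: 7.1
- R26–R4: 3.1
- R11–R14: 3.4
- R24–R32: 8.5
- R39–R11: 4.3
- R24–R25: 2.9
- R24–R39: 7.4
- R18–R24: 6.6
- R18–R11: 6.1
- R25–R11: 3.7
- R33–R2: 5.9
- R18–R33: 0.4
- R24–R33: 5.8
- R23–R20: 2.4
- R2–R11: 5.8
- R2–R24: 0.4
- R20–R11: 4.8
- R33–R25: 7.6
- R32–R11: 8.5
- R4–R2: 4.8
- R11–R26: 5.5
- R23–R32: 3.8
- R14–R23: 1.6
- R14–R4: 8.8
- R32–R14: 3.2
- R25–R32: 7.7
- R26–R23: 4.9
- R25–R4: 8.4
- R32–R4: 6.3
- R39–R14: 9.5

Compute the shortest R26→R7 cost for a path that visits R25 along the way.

Shortest R26→R25: R26 → R25 = 2.2
Best R25 to R7: R25 → R32 → R7 costing 9.1
Total via R25: 2.2 + 9.1 = 11.3 hops' cost.

11.3 hops' cost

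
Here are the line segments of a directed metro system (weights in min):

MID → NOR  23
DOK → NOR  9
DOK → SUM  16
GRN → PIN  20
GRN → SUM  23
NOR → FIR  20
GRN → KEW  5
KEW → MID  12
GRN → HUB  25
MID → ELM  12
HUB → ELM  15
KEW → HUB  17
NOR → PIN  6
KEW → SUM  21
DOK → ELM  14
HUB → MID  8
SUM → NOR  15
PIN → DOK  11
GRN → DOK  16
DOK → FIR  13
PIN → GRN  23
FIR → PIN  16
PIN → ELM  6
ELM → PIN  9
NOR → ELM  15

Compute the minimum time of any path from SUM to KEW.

Candidate routes:
SUM–NOR–PIN–GRN–KEW: 15+6+23+5 = 49
SUM–NOR–ELM–PIN–GRN–KEW: 15+15+9+23+5 = 67
The minimum is 49 min via SUM–NOR–PIN–GRN–KEW.

49 min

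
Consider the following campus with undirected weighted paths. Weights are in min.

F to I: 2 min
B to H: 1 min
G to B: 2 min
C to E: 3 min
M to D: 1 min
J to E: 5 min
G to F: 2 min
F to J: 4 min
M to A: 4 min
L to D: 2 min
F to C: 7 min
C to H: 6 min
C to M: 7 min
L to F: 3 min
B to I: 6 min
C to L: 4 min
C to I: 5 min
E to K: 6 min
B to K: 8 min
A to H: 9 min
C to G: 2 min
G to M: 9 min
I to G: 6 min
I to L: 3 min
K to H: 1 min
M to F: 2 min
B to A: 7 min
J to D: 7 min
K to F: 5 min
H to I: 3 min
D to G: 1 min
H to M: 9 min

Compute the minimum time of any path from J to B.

Enumerating some paths:
J → D → G → B: 7+1+2 = 10
J → F → M → D → G → B: 4+2+1+1+2 = 10
J → F → G → B: 4+2+2 = 8
Cheapest is J → F → G → B at 8 min.

8 min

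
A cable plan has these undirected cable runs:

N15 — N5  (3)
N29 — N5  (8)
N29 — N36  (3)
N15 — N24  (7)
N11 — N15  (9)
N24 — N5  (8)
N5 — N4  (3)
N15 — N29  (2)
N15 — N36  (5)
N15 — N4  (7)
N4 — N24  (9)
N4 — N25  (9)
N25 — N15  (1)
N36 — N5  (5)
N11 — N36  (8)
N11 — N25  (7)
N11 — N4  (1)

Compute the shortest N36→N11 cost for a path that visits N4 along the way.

9

Best N36 to N4: N36 → N5 → N4 costing 8
Shortest N4→N11: N4 → N11 = 1
Total via N4: 8 + 1 = 9.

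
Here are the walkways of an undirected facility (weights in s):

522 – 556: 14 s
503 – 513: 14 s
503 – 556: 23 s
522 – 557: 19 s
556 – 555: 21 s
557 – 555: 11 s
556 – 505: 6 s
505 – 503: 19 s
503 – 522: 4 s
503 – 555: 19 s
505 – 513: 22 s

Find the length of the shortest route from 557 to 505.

38 s

Enumerating some paths:
557 → 522 → 556 → 505: 19+14+6 = 39
557 → 522 → 503 → 505: 19+4+19 = 42
557 → 555 → 556 → 505: 11+21+6 = 38
Cheapest is 557 → 555 → 556 → 505 at 38 s.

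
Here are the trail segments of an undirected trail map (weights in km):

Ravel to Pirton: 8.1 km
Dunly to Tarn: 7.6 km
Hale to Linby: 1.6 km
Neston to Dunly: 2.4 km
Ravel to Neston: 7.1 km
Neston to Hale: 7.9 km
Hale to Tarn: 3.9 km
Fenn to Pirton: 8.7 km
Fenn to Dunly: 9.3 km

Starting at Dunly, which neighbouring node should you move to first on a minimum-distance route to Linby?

Candidate routes:
Dunly → Tarn → Hale → Linby: 7.6+3.9+1.6 = 13.1
Dunly → Neston → Hale → Linby: 2.4+7.9+1.6 = 11.9
Cheapest is Dunly → Neston → Hale → Linby at 11.9 km.
So from Dunly the first move is to Neston.

Neston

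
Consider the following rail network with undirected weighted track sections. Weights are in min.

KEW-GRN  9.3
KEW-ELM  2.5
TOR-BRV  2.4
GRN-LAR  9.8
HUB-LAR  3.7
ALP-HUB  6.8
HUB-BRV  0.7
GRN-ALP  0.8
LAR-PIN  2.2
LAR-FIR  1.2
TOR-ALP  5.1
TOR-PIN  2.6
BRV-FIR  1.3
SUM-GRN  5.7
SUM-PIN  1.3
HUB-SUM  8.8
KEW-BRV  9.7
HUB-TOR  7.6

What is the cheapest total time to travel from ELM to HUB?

Settle nodes by increasing distance from ELM:
ELM: 0
KEW: 2.5  (via ELM)
GRN: 11.8  (via KEW)
BRV: 12.2  (via KEW)
ALP: 12.6  (via GRN)
HUB: 12.9  (via BRV)
Shortest route: ELM–KEW–BRV–HUB = 12.9 min.

12.9 min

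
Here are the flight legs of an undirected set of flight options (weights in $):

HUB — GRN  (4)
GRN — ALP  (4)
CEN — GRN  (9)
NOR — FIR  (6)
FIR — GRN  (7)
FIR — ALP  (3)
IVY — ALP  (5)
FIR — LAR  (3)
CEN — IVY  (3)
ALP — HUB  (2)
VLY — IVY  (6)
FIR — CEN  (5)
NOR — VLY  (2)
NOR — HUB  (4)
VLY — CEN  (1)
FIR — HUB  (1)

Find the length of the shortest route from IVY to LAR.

$11

Shortest distances from IVY:
IVY: 0
CEN: 3  (via IVY)
VLY: 4  (via CEN)
ALP: 5  (via IVY)
NOR: 6  (via VLY)
HUB: 7  (via ALP)
FIR: 8  (via CEN)
GRN: 9  (via ALP)
LAR: 11  (via FIR)
Shortest route: IVY → CEN → FIR → LAR = $11.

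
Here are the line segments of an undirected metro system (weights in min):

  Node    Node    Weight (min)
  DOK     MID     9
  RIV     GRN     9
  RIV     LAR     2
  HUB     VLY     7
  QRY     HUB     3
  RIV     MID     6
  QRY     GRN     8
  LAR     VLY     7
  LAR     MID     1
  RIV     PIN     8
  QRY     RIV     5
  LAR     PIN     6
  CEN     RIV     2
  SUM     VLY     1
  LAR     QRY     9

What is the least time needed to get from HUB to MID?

Compare a few routes:
HUB → QRY → LAR → MID: 3+9+1 = 13
HUB → QRY → RIV → MID: 3+5+6 = 14
HUB → QRY → RIV → LAR → MID: 3+5+2+1 = 11
HUB → VLY → LAR → MID: 7+7+1 = 15
Cheapest is HUB → QRY → RIV → LAR → MID at 11 min.

11 min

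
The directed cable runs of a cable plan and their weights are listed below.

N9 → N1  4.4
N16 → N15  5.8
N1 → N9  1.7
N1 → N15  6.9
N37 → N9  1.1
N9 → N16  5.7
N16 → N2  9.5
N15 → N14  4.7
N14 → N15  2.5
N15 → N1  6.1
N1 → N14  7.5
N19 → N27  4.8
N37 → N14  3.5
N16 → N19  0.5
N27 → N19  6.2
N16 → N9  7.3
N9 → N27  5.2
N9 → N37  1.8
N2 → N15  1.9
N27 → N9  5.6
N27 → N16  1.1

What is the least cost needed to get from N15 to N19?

14

Settle nodes by increasing distance from N15:
N15: 0
N14: 4.7  (via N15)
N1: 6.1  (via N15)
N9: 7.8  (via N1)
N37: 9.6  (via N9)
N27: 13  (via N9)
N16: 13.5  (via N9)
N19: 14  (via N16)
Shortest route: N15–N1–N9–N16–N19 = 14.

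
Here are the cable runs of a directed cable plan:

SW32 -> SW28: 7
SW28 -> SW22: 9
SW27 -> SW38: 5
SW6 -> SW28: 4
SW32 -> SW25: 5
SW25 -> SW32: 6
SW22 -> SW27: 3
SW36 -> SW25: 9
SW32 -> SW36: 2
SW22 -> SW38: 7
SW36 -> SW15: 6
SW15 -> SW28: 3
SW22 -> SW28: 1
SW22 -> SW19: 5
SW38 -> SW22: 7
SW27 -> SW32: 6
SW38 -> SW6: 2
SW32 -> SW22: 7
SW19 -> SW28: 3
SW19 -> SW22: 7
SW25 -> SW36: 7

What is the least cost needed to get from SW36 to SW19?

Settle nodes by increasing distance from SW36:
SW36: 0
SW15: 6  (via SW36)
SW28: 9  (via SW15)
SW25: 9  (via SW36)
SW32: 15  (via SW25)
SW22: 18  (via SW28)
SW27: 21  (via SW22)
SW19: 23  (via SW22)
Shortest route: SW36–SW15–SW28–SW22–SW19 = 23.

23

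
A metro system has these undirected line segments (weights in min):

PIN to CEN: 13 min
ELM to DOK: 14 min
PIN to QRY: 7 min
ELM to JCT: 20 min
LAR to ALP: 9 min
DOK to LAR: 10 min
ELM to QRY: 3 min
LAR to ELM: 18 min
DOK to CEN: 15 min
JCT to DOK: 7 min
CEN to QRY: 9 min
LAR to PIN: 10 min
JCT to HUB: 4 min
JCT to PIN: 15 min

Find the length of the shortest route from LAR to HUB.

Compare a few routes:
LAR - DOK - JCT - HUB: 10+7+4 = 21
LAR - ELM - JCT - HUB: 18+20+4 = 42
LAR - ELM - DOK - JCT - HUB: 18+14+7+4 = 43
LAR - PIN - JCT - HUB: 10+15+4 = 29
The minimum is 21 min via LAR - DOK - JCT - HUB.

21 min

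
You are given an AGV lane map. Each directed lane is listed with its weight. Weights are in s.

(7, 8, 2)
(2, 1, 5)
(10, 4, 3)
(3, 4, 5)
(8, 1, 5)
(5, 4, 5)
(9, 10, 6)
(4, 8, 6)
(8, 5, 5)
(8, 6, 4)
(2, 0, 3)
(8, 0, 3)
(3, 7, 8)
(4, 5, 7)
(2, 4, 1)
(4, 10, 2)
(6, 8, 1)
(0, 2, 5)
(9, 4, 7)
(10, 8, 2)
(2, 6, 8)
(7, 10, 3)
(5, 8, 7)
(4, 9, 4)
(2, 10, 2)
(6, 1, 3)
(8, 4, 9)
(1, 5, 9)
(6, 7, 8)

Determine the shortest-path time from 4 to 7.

Enumerating some paths:
4 - 9 - 10 - 8 - 6 - 7: 4+6+2+4+8 = 24
4 - 10 - 8 - 6 - 7: 2+2+4+8 = 16
4 - 8 - 6 - 7: 6+4+8 = 18
Cheapest is 4 - 10 - 8 - 6 - 7 at 16 s.

16 s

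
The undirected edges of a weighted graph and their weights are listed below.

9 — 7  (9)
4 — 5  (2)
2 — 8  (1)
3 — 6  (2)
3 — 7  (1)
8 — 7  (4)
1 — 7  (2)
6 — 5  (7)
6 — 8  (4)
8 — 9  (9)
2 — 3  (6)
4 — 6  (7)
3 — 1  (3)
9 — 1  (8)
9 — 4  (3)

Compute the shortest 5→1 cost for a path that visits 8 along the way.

17

Best 5 to 8: 5 → 6 → 8 costing 11
Best 8 to 1: 8 → 7 → 1 costing 6
Total via 8: 11 + 6 = 17.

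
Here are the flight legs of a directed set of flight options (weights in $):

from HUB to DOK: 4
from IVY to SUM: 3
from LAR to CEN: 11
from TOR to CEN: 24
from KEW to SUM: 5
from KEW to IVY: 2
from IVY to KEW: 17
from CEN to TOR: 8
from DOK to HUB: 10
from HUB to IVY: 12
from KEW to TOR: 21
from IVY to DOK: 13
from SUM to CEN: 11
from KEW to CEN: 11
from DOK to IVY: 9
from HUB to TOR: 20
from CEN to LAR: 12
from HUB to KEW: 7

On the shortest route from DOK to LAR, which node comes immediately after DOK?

IVY

Compare a few routes:
DOK - HUB - KEW - CEN - LAR: 10+7+11+12 = 40
DOK - IVY - SUM - CEN - LAR: 9+3+11+12 = 35
Cheapest is DOK - IVY - SUM - CEN - LAR at $35.
So from DOK the first move is to IVY.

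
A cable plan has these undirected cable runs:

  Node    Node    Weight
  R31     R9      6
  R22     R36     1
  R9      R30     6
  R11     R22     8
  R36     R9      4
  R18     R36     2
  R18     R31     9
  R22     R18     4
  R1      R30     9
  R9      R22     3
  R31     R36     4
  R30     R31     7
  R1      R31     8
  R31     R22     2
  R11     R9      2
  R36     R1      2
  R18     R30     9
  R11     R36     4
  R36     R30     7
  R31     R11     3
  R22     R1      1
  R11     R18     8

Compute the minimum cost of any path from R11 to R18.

Running Dijkstra from R11:
R11: 0
R9: 2  (via R11)
R31: 3  (via R11)
R36: 4  (via R11)
R22: 5  (via R9)
R18: 6  (via R36)
Shortest route: R11–R36–R18 = 6.

6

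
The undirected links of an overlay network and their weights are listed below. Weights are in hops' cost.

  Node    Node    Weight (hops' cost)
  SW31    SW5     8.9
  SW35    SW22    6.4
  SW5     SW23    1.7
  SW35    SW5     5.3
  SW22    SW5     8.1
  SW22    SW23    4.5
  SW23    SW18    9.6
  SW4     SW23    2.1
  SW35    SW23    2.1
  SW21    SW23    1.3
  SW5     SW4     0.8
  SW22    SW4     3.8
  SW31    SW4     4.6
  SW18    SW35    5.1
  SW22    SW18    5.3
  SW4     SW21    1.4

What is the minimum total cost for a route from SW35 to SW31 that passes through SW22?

14.8 hops' cost

Shortest SW35→SW22: SW35 → SW22 = 6.4
Shortest SW22→SW31: SW22 → SW4 → SW31 = 8.4
Total via SW22: 6.4 + 8.4 = 14.8 hops' cost.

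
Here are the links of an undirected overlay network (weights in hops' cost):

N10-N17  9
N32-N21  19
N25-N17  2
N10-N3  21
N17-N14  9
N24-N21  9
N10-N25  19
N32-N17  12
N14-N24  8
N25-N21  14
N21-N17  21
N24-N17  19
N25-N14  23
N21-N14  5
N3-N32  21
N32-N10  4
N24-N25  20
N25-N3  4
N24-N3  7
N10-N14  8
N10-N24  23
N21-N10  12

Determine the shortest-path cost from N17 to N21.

14 hops' cost

Candidate routes:
N17 - N25 - N21: 2+14 = 16
N17 - N10 - N21: 9+12 = 21
N17 - N14 - N21: 9+5 = 14
N17 - N21: 21 = 21
Cheapest is N17 - N14 - N21 at 14 hops' cost.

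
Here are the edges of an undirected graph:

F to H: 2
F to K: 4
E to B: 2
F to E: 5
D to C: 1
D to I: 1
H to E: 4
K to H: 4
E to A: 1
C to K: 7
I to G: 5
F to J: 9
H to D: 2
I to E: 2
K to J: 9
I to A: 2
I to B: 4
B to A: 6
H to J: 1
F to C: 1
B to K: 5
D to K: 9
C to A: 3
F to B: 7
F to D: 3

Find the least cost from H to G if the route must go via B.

15

Shortest H→B: H → E → B = 6
Shortest B→G: B → I → G = 9
Total via B: 6 + 9 = 15.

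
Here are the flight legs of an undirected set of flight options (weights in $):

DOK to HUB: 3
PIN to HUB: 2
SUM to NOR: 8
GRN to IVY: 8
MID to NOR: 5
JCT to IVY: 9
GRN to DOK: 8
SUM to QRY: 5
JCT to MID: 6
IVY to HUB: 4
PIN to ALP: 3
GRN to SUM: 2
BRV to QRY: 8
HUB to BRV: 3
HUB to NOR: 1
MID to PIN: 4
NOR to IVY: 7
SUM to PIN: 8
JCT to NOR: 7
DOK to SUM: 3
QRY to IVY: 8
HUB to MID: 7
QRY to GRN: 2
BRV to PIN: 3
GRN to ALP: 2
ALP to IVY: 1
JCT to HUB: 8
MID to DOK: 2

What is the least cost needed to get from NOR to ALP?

Running Dijkstra from NOR:
NOR: 0
HUB: 1  (via NOR)
PIN: 3  (via HUB)
BRV: 4  (via HUB)
DOK: 4  (via HUB)
IVY: 5  (via HUB)
MID: 5  (via NOR)
ALP: 6  (via PIN)
Shortest route: NOR → HUB → PIN → ALP = $6.

$6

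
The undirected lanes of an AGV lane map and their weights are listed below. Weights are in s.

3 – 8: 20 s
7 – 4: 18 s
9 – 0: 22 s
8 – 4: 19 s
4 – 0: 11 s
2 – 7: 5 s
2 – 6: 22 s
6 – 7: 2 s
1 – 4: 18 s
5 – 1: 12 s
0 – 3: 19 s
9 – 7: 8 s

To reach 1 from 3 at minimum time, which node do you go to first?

0

Candidate routes:
3 - 0 - 9 - 7 - 4 - 1: 19+22+8+18+18 = 85
3 - 8 - 4 - 1: 20+19+18 = 57
3 - 0 - 4 - 1: 19+11+18 = 48
The minimum is 48 s via 3 - 0 - 4 - 1.
So from 3 the first move is to 0.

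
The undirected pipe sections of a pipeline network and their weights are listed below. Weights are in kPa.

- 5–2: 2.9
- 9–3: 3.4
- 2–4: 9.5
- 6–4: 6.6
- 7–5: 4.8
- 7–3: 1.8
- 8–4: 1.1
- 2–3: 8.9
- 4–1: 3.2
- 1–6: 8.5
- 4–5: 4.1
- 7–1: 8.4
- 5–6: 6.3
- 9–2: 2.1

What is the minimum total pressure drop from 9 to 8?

Shortest distances from 9:
9: 0
2: 2.1  (via 9)
3: 3.4  (via 9)
5: 5  (via 2)
7: 5.2  (via 3)
4: 9.1  (via 5)
8: 10.2  (via 4)
Shortest route: 9 → 2 → 5 → 4 → 8 = 10.2 kPa.

10.2 kPa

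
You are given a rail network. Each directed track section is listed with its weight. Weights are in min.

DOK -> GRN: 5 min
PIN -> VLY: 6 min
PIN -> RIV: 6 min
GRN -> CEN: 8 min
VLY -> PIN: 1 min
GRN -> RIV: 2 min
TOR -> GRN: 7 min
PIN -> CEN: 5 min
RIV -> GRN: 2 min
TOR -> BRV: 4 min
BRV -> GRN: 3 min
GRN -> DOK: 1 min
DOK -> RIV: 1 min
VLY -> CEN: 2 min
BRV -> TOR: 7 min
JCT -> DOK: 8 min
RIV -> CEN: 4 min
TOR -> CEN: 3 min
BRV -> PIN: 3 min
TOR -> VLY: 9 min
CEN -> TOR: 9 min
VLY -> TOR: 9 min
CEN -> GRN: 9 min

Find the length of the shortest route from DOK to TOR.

14 min

Running Dijkstra from DOK:
DOK: 0
RIV: 1  (via DOK)
GRN: 3  (via RIV)
CEN: 5  (via RIV)
TOR: 14  (via CEN)
Shortest route: DOK → RIV → CEN → TOR = 14 min.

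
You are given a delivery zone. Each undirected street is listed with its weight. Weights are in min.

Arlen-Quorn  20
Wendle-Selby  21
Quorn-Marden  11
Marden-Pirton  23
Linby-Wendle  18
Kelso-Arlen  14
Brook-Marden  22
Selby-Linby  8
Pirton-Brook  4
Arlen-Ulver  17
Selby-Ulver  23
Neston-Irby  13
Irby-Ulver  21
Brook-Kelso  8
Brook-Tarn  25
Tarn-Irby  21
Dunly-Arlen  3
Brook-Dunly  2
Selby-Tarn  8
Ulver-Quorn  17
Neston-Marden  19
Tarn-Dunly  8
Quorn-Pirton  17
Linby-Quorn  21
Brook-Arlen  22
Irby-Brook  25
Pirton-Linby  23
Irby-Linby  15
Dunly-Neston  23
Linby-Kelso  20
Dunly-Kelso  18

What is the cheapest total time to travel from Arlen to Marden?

Running Dijkstra from Arlen:
Arlen: 0
Dunly: 3  (via Arlen)
Brook: 5  (via Dunly)
Pirton: 9  (via Brook)
Tarn: 11  (via Dunly)
Kelso: 13  (via Brook)
Ulver: 17  (via Arlen)
Selby: 19  (via Tarn)
Quorn: 20  (via Arlen)
Neston: 26  (via Dunly)
Marden: 27  (via Brook)
Shortest route: Arlen–Dunly–Brook–Marden = 27 min.

27 min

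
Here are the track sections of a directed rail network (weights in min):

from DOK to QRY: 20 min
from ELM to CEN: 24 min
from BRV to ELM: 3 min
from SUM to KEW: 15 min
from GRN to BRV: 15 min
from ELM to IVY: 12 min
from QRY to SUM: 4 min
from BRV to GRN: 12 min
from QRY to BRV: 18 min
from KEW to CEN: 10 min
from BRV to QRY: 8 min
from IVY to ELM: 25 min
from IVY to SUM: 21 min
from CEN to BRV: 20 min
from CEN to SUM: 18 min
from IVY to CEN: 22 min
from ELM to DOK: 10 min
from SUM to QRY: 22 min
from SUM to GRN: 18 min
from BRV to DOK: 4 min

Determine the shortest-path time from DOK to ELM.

Candidate routes:
DOK–QRY–SUM–GRN–BRV–ELM: 20+4+18+15+3 = 60
DOK–QRY–BRV–ELM: 20+18+3 = 41
The minimum is 41 min via DOK–QRY–BRV–ELM.

41 min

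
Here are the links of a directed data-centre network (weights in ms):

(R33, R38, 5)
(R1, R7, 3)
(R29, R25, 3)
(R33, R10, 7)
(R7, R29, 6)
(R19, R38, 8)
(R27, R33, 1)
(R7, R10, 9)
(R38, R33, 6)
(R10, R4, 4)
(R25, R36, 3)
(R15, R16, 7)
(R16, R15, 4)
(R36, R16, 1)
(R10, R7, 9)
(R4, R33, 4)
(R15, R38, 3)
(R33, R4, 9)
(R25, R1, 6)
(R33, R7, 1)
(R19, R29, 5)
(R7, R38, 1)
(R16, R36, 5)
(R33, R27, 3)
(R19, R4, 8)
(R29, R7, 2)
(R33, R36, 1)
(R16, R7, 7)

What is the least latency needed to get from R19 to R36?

Running Dijkstra from R19:
R19: 0
R29: 5  (via R19)
R7: 7  (via R29)
R4: 8  (via R19)
R25: 8  (via R29)
R38: 8  (via R19)
R36: 11  (via R25)
Shortest route: R19 → R29 → R25 → R36 = 11 ms.

11 ms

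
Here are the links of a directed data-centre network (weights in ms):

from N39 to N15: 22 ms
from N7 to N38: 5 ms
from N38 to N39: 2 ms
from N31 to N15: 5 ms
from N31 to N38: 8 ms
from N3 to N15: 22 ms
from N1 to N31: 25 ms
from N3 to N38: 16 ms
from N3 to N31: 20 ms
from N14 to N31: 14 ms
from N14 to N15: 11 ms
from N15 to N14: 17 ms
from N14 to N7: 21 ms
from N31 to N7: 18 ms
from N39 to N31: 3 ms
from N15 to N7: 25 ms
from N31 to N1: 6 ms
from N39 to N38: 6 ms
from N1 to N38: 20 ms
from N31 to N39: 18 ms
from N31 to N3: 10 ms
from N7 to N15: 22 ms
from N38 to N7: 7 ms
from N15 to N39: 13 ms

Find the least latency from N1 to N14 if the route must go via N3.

74 ms

Best N1 to N3: N1 → N31 → N3 costing 35
Best N3 to N14: N3 → N15 → N14 costing 39
Total via N3: 35 + 39 = 74 ms.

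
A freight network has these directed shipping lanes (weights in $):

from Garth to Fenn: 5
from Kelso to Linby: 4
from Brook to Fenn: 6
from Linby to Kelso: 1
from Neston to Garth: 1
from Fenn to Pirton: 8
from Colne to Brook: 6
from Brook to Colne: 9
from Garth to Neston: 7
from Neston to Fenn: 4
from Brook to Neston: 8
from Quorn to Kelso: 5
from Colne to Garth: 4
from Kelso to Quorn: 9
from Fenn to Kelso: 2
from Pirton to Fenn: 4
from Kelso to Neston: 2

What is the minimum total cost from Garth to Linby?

$11

Running Dijkstra from Garth:
Garth: 0
Fenn: 5  (via Garth)
Neston: 7  (via Garth)
Kelso: 7  (via Fenn)
Linby: 11  (via Kelso)
Shortest route: Garth → Fenn → Kelso → Linby = $11.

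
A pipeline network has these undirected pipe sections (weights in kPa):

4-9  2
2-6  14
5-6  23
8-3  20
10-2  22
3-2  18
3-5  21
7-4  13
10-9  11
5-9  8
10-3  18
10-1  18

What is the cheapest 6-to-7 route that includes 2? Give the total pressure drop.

62 kPa

Best 6 to 2: 6–2 costing 14
Shortest 2→7: 2–10–9–4–7 = 48
Total via 2: 14 + 48 = 62 kPa.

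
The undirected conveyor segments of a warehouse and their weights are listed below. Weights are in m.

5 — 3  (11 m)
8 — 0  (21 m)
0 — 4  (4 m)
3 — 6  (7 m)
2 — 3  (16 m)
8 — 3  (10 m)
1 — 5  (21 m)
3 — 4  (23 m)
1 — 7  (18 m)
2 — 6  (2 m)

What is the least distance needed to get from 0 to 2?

Compare a few routes:
0 → 8 → 3 → 6 → 2: 21+10+7+2 = 40
0 → 4 → 3 → 6 → 2: 4+23+7+2 = 36
The minimum is 36 m via 0 → 4 → 3 → 6 → 2.

36 m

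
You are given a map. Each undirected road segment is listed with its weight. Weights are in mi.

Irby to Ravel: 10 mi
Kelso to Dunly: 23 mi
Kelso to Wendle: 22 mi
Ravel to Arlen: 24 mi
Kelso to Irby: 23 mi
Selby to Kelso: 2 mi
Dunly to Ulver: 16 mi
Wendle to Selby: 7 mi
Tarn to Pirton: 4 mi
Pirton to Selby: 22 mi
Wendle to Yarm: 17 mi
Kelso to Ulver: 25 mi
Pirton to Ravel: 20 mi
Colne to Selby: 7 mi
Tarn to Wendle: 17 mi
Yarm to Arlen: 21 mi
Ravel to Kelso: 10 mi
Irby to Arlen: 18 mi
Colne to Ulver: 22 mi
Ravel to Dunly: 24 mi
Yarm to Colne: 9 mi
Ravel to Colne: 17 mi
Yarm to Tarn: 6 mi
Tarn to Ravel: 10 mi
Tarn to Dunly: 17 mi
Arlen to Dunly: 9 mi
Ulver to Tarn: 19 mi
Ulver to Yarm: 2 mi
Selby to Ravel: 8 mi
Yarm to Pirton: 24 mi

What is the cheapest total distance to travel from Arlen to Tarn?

26 mi

Candidate routes:
Arlen–Ravel–Tarn: 24+10 = 34
Arlen–Dunly–Ulver–Yarm–Tarn: 9+16+2+6 = 33
Arlen–Yarm–Tarn: 21+6 = 27
Arlen–Dunly–Tarn: 9+17 = 26
The minimum is 26 mi via Arlen–Dunly–Tarn.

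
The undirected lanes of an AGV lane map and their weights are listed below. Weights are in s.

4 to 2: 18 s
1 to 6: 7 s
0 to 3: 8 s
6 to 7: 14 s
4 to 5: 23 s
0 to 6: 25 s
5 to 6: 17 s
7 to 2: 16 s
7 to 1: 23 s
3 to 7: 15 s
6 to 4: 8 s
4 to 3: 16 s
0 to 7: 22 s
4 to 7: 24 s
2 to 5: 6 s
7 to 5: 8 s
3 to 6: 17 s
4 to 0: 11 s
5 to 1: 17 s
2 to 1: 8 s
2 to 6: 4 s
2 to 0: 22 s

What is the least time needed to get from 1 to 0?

Compare a few routes:
1–2–0: 8+22 = 30
1–6–4–0: 7+8+11 = 26
1–2–6–4–0: 8+4+8+11 = 31
Cheapest is 1–6–4–0 at 26 s.

26 s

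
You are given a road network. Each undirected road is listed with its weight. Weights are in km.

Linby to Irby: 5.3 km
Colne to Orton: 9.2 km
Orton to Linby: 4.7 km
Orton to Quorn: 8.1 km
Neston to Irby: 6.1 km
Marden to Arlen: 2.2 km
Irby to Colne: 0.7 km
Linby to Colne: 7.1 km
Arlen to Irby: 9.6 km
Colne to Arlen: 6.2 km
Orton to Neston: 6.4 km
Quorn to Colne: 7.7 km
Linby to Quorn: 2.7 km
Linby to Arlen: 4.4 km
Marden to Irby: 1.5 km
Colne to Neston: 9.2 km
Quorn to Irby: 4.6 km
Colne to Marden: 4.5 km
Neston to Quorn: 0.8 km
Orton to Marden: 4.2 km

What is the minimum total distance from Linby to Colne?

Shortest distances from Linby:
Linby: 0
Quorn: 2.7  (via Linby)
Neston: 3.5  (via Quorn)
Arlen: 4.4  (via Linby)
Orton: 4.7  (via Linby)
Irby: 5.3  (via Linby)
Colne: 6  (via Irby)
Shortest route: Linby–Irby–Colne = 6 km.

6 km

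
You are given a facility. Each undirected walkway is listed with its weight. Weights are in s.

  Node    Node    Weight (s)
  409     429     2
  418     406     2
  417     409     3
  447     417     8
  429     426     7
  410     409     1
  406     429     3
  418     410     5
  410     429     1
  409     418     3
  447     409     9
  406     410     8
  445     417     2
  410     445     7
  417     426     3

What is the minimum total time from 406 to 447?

Candidate routes:
406–418–409–417–447: 2+3+3+8 = 16
406–429–409–417–447: 3+2+3+8 = 16
406–418–409–447: 2+3+9 = 14
The minimum is 14 s via 406–418–409–447.

14 s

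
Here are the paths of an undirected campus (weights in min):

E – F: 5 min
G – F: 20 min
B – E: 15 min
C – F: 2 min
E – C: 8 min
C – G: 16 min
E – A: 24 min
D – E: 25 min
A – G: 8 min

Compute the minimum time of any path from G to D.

Shortest distances from G:
G: 0
A: 8  (via G)
C: 16  (via G)
F: 18  (via C)
E: 23  (via F)
B: 38  (via E)
D: 48  (via E)
Shortest route: G–C–F–E–D = 48 min.

48 min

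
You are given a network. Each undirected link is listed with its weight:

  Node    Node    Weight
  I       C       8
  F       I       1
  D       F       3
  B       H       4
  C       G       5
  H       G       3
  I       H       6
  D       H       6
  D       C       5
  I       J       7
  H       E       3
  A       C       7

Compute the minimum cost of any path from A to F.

Running Dijkstra from A:
A: 0
C: 7  (via A)
D: 12  (via C)
G: 12  (via C)
F: 15  (via D)
Shortest route: A → C → D → F = 15.

15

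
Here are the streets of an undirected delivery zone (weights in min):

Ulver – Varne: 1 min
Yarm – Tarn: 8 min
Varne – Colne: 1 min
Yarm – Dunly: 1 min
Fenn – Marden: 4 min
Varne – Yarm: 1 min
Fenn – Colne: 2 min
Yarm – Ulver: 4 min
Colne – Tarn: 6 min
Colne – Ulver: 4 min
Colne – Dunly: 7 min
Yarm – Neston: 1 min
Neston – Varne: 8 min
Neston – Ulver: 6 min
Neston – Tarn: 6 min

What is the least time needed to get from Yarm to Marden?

Shortest distances from Yarm:
Yarm: 0
Dunly: 1  (via Yarm)
Neston: 1  (via Yarm)
Varne: 1  (via Yarm)
Ulver: 2  (via Varne)
Colne: 2  (via Varne)
Fenn: 4  (via Colne)
Tarn: 7  (via Neston)
Marden: 8  (via Fenn)
Shortest route: Yarm–Varne–Colne–Fenn–Marden = 8 min.

8 min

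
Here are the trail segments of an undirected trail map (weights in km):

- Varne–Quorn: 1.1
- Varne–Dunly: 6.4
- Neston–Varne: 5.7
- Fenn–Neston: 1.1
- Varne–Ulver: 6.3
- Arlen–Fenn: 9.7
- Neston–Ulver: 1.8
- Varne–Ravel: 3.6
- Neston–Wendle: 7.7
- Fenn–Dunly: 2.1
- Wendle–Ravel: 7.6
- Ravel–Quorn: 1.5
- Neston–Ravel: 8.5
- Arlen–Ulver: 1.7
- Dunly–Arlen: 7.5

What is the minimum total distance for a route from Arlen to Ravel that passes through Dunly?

15.7 km

Shortest Arlen→Dunly: Arlen–Ulver–Neston–Fenn–Dunly = 6.7
Best Dunly to Ravel: Dunly–Varne–Quorn–Ravel costing 9
Total via Dunly: 6.7 + 9 = 15.7 km.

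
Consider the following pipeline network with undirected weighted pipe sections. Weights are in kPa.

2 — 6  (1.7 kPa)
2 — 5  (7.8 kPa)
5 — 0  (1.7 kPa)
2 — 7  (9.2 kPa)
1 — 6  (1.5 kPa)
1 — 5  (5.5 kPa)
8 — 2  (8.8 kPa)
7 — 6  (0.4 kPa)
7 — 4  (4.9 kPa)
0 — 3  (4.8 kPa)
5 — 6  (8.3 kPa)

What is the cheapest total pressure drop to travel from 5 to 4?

Shortest distances from 5:
5: 0
0: 1.7  (via 5)
1: 5.5  (via 5)
3: 6.5  (via 0)
6: 7  (via 1)
7: 7.4  (via 6)
2: 7.8  (via 5)
4: 12.3  (via 7)
Shortest route: 5–1–6–7–4 = 12.3 kPa.

12.3 kPa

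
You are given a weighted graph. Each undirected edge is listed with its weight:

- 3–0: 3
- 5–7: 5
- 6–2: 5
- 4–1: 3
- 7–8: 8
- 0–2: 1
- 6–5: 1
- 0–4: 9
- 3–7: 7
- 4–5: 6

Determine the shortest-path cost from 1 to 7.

14

Enumerating some paths:
1 → 4 → 0 → 3 → 7: 3+9+3+7 = 22
1 → 4 → 5 → 7: 3+6+5 = 14
The minimum is 14 via 1 → 4 → 5 → 7.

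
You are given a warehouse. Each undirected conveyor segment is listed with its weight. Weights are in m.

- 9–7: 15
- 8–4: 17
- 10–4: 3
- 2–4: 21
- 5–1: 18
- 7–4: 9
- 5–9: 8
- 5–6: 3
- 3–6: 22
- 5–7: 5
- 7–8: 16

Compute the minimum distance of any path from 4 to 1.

Running Dijkstra from 4:
4: 0
10: 3  (via 4)
7: 9  (via 4)
5: 14  (via 7)
6: 17  (via 5)
8: 17  (via 4)
2: 21  (via 4)
9: 22  (via 5)
1: 32  (via 5)
Shortest route: 4–7–5–1 = 32 m.

32 m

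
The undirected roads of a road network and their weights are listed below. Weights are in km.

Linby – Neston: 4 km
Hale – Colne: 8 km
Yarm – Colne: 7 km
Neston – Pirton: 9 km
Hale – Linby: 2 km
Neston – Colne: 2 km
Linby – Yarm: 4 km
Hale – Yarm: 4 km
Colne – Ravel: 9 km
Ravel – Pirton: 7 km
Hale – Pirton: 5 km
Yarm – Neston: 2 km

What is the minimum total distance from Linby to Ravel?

Running Dijkstra from Linby:
Linby: 0
Hale: 2  (via Linby)
Neston: 4  (via Linby)
Yarm: 4  (via Linby)
Colne: 6  (via Neston)
Pirton: 7  (via Hale)
Ravel: 14  (via Pirton)
Shortest route: Linby–Hale–Pirton–Ravel = 14 km.

14 km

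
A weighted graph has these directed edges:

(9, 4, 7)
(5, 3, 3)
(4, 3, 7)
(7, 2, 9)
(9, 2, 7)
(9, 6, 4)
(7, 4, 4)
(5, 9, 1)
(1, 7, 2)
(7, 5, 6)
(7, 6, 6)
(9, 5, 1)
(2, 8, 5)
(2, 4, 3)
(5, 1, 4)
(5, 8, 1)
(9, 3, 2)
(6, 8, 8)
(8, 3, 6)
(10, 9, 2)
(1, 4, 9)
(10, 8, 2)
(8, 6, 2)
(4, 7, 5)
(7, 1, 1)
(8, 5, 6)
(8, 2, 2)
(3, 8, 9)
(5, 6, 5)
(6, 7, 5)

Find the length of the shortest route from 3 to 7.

Settle nodes by increasing distance from 3:
3: 0
8: 9  (via 3)
2: 11  (via 8)
6: 11  (via 8)
4: 14  (via 2)
5: 15  (via 8)
7: 16  (via 6)
Shortest route: 3–8–6–7 = 16.

16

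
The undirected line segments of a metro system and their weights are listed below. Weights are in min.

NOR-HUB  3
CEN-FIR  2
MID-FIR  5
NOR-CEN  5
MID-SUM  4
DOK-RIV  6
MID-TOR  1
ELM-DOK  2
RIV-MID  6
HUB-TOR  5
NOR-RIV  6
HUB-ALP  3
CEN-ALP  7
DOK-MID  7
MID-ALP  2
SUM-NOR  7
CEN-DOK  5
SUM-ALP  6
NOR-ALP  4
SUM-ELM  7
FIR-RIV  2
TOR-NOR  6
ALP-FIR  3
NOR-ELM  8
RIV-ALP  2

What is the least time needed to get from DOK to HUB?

Running Dijkstra from DOK:
DOK: 0
ELM: 2  (via DOK)
CEN: 5  (via DOK)
RIV: 6  (via DOK)
FIR: 7  (via CEN)
MID: 7  (via DOK)
TOR: 8  (via MID)
ALP: 8  (via RIV)
SUM: 9  (via ELM)
NOR: 10  (via ELM)
HUB: 11  (via ALP)
Shortest route: DOK → RIV → ALP → HUB = 11 min.

11 min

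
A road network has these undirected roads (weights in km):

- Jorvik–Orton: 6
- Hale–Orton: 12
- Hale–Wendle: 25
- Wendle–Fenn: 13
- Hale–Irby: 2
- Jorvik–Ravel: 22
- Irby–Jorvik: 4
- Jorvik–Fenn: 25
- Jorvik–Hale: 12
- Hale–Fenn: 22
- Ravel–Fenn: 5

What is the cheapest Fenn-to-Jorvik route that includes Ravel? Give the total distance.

Best Fenn to Ravel: Fenn–Ravel costing 5
Shortest Ravel→Jorvik: Ravel–Jorvik = 22
Total via Ravel: 5 + 22 = 27 km.

27 km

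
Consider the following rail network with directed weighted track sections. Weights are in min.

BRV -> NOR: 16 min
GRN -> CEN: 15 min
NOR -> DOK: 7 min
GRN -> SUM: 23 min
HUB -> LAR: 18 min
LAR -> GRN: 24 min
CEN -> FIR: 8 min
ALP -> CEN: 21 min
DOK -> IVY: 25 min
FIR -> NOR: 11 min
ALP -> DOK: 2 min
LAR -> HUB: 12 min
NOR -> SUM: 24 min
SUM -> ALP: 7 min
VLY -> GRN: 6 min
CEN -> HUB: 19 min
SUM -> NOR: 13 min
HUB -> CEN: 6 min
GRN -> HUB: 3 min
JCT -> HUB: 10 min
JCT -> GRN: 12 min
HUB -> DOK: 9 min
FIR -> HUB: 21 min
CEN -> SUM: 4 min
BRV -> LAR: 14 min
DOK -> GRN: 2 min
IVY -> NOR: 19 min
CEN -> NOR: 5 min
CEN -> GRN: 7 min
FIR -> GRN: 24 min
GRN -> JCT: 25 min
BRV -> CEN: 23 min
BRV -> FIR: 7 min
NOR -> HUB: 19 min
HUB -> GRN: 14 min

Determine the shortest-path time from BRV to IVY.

Candidate routes:
BRV - FIR - NOR - DOK - IVY: 7+11+7+25 = 50
BRV - CEN - NOR - DOK - IVY: 23+5+7+25 = 60
BRV - NOR - DOK - IVY: 16+7+25 = 48
Cheapest is BRV - NOR - DOK - IVY at 48 min.

48 min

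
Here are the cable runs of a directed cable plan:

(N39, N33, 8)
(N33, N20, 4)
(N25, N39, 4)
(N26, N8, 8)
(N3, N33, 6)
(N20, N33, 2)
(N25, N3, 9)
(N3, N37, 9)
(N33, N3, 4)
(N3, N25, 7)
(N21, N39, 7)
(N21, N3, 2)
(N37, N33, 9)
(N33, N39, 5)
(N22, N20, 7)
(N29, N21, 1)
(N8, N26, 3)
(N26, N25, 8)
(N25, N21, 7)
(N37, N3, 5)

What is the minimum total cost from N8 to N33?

23

Candidate routes:
N8–N26–N25–N39–N33: 3+8+4+8 = 23
N8–N26–N25–N21–N3–N33: 3+8+7+2+6 = 26
Cheapest is N8–N26–N25–N39–N33 at 23.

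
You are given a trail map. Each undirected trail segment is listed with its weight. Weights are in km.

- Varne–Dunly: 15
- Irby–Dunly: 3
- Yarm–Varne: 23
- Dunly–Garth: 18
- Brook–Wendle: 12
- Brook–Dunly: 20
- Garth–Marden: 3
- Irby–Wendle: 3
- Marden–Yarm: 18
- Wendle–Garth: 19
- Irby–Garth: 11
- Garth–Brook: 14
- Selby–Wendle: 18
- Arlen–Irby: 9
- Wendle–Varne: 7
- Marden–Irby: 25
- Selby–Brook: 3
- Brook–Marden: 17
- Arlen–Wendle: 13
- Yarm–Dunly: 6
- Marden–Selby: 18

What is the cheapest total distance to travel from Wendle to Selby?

15 km

Running Dijkstra from Wendle:
Wendle: 0
Irby: 3  (via Wendle)
Dunly: 6  (via Irby)
Varne: 7  (via Wendle)
Arlen: 12  (via Irby)
Yarm: 12  (via Dunly)
Brook: 12  (via Wendle)
Garth: 14  (via Irby)
Selby: 15  (via Brook)
Shortest route: Wendle–Brook–Selby = 15 km.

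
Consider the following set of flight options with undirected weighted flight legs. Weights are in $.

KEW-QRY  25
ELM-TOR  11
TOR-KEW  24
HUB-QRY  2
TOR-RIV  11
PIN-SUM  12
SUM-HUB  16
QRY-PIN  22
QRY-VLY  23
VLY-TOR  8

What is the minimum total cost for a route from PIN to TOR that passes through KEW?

Best PIN to KEW: PIN → QRY → KEW costing 47
Shortest KEW→TOR: KEW → TOR = 24
Total via KEW: 47 + 24 = $71.

$71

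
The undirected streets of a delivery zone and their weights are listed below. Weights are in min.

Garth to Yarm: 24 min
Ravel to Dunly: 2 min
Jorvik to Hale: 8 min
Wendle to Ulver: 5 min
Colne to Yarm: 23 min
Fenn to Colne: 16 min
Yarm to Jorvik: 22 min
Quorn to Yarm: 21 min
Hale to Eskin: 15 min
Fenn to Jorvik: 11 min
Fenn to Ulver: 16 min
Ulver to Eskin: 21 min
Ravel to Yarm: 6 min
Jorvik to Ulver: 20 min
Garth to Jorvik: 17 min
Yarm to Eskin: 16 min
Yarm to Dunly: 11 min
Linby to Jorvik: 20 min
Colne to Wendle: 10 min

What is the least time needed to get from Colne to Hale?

35 min

Enumerating some paths:
Colne → Wendle → Ulver → Jorvik → Hale: 10+5+20+8 = 43
Colne → Fenn → Jorvik → Hale: 16+11+8 = 35
The minimum is 35 min via Colne → Fenn → Jorvik → Hale.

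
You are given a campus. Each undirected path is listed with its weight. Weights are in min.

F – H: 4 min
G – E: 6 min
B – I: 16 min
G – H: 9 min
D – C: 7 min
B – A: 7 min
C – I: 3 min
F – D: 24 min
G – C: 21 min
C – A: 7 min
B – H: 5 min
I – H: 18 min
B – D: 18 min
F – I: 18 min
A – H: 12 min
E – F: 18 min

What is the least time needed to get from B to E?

20 min

Compare a few routes:
B–H–G–E: 5+9+6 = 20
B–H–F–E: 5+4+18 = 27
Cheapest is B–H–G–E at 20 min.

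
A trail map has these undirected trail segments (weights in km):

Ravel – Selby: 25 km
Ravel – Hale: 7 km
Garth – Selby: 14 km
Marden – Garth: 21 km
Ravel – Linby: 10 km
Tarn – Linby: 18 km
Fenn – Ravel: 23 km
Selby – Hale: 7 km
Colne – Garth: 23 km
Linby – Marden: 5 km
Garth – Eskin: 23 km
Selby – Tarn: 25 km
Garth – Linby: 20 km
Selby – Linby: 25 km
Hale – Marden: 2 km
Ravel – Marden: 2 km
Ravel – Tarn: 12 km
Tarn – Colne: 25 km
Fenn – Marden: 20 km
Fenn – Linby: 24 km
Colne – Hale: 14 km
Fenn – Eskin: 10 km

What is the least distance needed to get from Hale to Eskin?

Compare a few routes:
Hale - Marden - Ravel - Fenn - Eskin: 2+2+23+10 = 37
Hale - Ravel - Marden - Fenn - Eskin: 7+2+20+10 = 39
Hale - Marden - Fenn - Eskin: 2+20+10 = 32
The minimum is 32 km via Hale - Marden - Fenn - Eskin.

32 km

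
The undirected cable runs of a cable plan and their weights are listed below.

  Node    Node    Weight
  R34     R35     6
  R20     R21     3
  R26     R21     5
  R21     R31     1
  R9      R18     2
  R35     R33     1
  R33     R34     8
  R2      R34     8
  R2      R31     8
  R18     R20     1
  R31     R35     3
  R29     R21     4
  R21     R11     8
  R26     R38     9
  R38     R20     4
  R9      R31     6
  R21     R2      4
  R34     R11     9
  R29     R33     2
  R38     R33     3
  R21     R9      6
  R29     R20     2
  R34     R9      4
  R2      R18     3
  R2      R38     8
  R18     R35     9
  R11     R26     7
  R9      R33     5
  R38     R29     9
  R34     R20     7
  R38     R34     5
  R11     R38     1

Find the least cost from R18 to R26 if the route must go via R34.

19

Shortest R18→R34: R18 → R9 → R34 = 6
Shortest R34→R26: R34 → R38 → R11 → R26 = 13
Total via R34: 6 + 13 = 19.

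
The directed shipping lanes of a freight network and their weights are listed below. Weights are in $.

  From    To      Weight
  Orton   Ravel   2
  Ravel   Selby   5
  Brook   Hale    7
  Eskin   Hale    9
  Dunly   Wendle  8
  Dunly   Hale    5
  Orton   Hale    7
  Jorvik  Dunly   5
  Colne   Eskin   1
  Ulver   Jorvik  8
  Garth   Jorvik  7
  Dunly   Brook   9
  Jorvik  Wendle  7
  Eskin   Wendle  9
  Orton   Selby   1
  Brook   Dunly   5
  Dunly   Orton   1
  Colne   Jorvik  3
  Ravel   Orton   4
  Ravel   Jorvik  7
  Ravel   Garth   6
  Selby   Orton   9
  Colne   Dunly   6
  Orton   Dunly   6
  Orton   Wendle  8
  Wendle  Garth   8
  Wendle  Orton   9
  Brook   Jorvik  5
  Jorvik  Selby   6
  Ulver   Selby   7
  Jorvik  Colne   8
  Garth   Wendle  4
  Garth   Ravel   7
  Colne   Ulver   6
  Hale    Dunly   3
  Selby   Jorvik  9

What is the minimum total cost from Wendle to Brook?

Shortest distances from Wendle:
Wendle: 0
Garth: 8  (via Wendle)
Orton: 9  (via Wendle)
Selby: 10  (via Orton)
Ravel: 11  (via Orton)
Jorvik: 15  (via Garth)
Dunly: 15  (via Orton)
Hale: 16  (via Orton)
Colne: 23  (via Jorvik)
Brook: 24  (via Dunly)
Shortest route: Wendle → Orton → Dunly → Brook = $24.

$24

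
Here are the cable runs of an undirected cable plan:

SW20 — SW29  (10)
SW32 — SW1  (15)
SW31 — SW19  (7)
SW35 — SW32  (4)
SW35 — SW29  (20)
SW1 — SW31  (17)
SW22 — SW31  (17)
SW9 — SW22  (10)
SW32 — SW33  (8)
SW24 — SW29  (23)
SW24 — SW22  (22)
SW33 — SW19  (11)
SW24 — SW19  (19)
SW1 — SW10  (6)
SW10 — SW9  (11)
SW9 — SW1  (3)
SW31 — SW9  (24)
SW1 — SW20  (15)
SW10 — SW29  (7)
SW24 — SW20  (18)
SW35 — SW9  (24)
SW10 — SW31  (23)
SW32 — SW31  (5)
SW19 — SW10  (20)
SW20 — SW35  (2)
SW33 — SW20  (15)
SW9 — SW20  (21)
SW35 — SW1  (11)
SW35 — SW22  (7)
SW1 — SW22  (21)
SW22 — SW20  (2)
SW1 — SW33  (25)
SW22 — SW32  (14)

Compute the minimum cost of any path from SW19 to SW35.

Shortest distances from SW19:
SW19: 0
SW31: 7  (via SW19)
SW33: 11  (via SW19)
SW32: 12  (via SW31)
SW35: 16  (via SW32)
Shortest route: SW19–SW31–SW32–SW35 = 16.

16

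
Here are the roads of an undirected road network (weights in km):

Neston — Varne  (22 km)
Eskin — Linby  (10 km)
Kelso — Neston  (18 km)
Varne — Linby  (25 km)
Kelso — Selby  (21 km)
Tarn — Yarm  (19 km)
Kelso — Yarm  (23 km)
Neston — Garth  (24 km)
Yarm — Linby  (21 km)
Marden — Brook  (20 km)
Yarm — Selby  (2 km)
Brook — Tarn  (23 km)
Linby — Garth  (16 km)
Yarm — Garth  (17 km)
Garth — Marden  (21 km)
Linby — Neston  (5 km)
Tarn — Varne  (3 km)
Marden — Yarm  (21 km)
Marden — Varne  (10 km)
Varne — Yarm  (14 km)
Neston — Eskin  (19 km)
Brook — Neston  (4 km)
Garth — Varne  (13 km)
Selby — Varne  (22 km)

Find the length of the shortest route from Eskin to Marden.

Shortest distances from Eskin:
Eskin: 0
Linby: 10  (via Eskin)
Neston: 15  (via Linby)
Brook: 19  (via Neston)
Garth: 26  (via Linby)
Yarm: 31  (via Linby)
Selby: 33  (via Yarm)
Kelso: 33  (via Neston)
Varne: 35  (via Linby)
Tarn: 38  (via Varne)
Marden: 39  (via Brook)
Shortest route: Eskin → Linby → Neston → Brook → Marden = 39 km.

39 km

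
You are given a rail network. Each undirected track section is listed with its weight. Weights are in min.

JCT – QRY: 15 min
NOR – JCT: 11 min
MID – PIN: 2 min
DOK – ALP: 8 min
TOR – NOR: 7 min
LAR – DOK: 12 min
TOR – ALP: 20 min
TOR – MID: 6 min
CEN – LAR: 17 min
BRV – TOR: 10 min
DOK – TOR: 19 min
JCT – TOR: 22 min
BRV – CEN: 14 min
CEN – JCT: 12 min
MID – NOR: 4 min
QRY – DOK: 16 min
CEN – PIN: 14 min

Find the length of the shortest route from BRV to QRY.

41 min

Shortest distances from BRV:
BRV: 0
TOR: 10  (via BRV)
CEN: 14  (via BRV)
MID: 16  (via TOR)
NOR: 17  (via TOR)
PIN: 18  (via MID)
JCT: 26  (via CEN)
DOK: 29  (via TOR)
ALP: 30  (via TOR)
LAR: 31  (via CEN)
QRY: 41  (via JCT)
Shortest route: BRV–CEN–JCT–QRY = 41 min.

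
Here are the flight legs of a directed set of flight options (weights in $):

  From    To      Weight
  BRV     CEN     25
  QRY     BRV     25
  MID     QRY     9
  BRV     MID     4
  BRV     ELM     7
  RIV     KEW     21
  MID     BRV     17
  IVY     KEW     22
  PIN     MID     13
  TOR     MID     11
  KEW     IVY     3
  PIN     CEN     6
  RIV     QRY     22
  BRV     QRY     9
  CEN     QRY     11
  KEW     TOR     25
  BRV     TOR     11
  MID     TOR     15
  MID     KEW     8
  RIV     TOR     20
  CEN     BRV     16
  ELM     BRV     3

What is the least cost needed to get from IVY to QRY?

$67

Shortest distances from IVY:
IVY: 0
KEW: 22  (via IVY)
TOR: 47  (via KEW)
MID: 58  (via TOR)
QRY: 67  (via MID)
Shortest route: IVY–KEW–TOR–MID–QRY = $67.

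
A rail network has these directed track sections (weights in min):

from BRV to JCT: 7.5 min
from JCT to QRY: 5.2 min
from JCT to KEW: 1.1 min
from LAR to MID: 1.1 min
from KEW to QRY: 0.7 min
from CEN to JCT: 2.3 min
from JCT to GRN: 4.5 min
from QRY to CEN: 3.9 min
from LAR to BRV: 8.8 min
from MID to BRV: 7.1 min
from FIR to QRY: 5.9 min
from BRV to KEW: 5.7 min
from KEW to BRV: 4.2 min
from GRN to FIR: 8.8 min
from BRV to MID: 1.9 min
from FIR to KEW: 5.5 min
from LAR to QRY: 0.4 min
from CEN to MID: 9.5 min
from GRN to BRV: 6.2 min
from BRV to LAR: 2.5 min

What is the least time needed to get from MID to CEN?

13.9 min

Compare a few routes:
MID → BRV → KEW → QRY → CEN: 7.1+5.7+0.7+3.9 = 17.4
MID → BRV → LAR → QRY → CEN: 7.1+2.5+0.4+3.9 = 13.9
The minimum is 13.9 min via MID → BRV → LAR → QRY → CEN.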